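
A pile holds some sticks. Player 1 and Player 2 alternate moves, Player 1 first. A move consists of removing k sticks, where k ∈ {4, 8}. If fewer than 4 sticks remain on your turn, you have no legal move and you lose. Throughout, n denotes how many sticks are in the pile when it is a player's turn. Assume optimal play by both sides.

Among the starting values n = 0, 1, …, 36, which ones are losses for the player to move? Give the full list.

0, 1, 2, 3, 12, 13, 14, 15, 24, 25, 26, 27, 36

Work bottom-up. With no move the player to move loses. Otherwise the position is W if at least one move leads to an L position for the opponent, and L if every move leads to a W.
n=0: no move → L
n=1: no move → L
n=2: no move → L
n=3: no move → L
n=4: W (go to 0, an L position)
n=5: W (go to 1, an L position)
n=6: W (go to 2, an L position)
n=7: W (go to 3, an L position)
n=8: W (go to 0, an L position)
n=9: W (go to 1, an L position)
n=10: W (go to 2, an L position)
n=11: W (go to 3, an L position)
n=12: L (options 8(W), 4(W) are all W)
n=13: L (options 9(W), 5(W) are all W)
n=14: L (options 10(W), 6(W) are all W)
n=15: L (options 11(W), 7(W) are all W)
n=16: W (go to 12, an L position)
n=17: W (go to 13, an L position)
n=18: W (go to 14, an L position)
n=19: W (go to 15, an L position)
n=20: W (go to 12, an L position)
n=21: W (go to 13, an L position)
n=22: W (go to 14, an L position)
n=23: W (go to 15, an L position)
n=24: L (options 20(W), 16(W) are all W)
n=25: L (options 21(W), 17(W) are all W)
n=26: L (options 22(W), 18(W) are all W)
n=27: L (options 23(W), 19(W) are all W)
n=28: W (go to 24, an L position)
n=29: W (go to 25, an L position)
n=30: W (go to 26, an L position)
n=31: W (go to 27, an L position)
n=32: W (go to 24, an L position)
n=33: W (go to 25, an L position)
n=34: W (go to 26, an L position)
n=35: W (go to 27, an L position)
n=36: L (options 32(W), 28(W) are all W)
The losing starting values of n are exactly the entries labelled L in this table (13 of them).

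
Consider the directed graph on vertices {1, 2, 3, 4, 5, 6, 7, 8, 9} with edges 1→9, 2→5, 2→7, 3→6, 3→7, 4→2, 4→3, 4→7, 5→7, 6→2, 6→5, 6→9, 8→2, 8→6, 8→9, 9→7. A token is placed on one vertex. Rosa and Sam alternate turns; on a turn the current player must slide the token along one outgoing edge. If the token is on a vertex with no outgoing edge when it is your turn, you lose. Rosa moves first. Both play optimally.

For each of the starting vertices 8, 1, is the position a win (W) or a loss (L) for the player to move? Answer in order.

8: W, 1: L

Use the standard recursion: the mover loses at a terminal position; elsewhere, the mover wins exactly when some move hands the opponent an L position.
Every edge goes from a vertex to one that appears earlier in the order 7, 5, 2, 9, 6, 3, 1, 8, 4, so processing vertices in that order labels each vertex after all of its successors.
7: no outgoing edge → L
5: →7(L), so W
2: →7(L), so W
9: →7(L), so W
6: →9(W), 2(W), 5(W) — all W, so L
3: →6(L), so W
1: →9(W) only, which is W, so L
8: →6(L), so W
4: →7(L), so W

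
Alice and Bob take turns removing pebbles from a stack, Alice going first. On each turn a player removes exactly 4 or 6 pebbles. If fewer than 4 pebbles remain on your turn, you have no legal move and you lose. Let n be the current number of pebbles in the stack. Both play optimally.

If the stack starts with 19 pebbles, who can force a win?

Classify positions by backward induction: terminal positions (no move available) are L. From any other position, the mover wins iff some move reaches an L.
n=0: no move → L
n=1: no move → L
n=2: no move → L
n=3: no move → L
n=4: W (go to 0, an L position)
n=5: W (go to 1, an L position)
n=6: W (go to 2, an L position)
n=7: W (go to 3, an L position)
n=8: W (go to 2, an L position)
n=9: W (go to 3, an L position)
n=10: L (options 6(W), 4(W) are all W)
n=11: L (options 7(W), 5(W) are all W)
n=12: L (options 8(W), 6(W) are all W)
n=13: L (options 9(W), 7(W) are all W)
n=14: W (go to 10, an L position)
n=15: W (go to 11, an L position)
n=16: W (go to 12, an L position)
n=17: W (go to 13, an L position)
n=18: W (go to 12, an L position)
n=19: W (go to 13, an L position)
From 19 Alice can remove 6, leaving 13, reaching an L position.

Alice wins.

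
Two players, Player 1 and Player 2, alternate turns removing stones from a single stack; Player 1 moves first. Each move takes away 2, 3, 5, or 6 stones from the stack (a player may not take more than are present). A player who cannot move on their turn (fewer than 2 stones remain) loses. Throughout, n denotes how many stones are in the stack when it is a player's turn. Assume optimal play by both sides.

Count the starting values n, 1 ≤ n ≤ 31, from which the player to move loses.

Compute win/loss labels from the base case upward. A position with no move is L. Any other position is W if it can reach an L in one move, else L.
n=0: no move → L
n=1: no move → L
n=2: W (go to 0, an L position)
n=3: W (go to 1, an L position)
n=4: W (go to 1, an L position)
n=5: W (go to 0, an L position)
n=6: W (go to 1, an L position)
n=7: W (go to 1, an L position)
n=8: L (options 6(W), 5(W), 3(W), 2(W) are all W)
n=9: L (options 7(W), 6(W), 4(W), 3(W) are all W)
n=10: W (go to 8, an L position)
n=11: W (go to 9, an L position)
n=12: W (go to 9, an L position)
n=13: W (go to 8, an L position)
n=14: W (go to 9, an L position)
n=15: W (go to 9, an L position)
n=16: L (options 14(W), 13(W), 11(W), 10(W) are all W)
n=17: L (options 15(W), 14(W), 12(W), 11(W) are all W)
n=18: W (go to 16, an L position)
n=19: W (go to 17, an L position)
n=20: W (go to 17, an L position)
n=21: W (go to 16, an L position)
n=22: W (go to 17, an L position)
n=23: W (go to 17, an L position)
n=24: L (options 22(W), 21(W), 19(W), 18(W) are all W)
n=25: L (options 23(W), 22(W), 20(W), 19(W) are all W)
n=26: W (go to 24, an L position)
n=27: W (go to 25, an L position)
n=28: W (go to 25, an L position)
n=29: W (go to 24, an L position)
n=30: W (go to 25, an L position)
n=31: W (go to 25, an L position)
L entries with 1 ≤ n ≤ 31 (n=0 is outside the asked range and is not counted): n = 1, 8, 9, 16, 17, 24, 25; that makes 7.

7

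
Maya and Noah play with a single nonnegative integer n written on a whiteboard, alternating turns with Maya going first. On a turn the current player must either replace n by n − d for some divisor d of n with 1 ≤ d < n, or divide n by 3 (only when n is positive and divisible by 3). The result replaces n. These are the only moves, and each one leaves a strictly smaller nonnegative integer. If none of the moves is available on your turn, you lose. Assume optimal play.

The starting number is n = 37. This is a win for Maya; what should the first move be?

Build the W/L table. Terminal = L. A non-terminal position is W if it has a move to some L; otherwise it is L.
n=0: no move → L
n=1: no move → L
n=2: W (go to 1, an L position)
n=3: W (go to 1, an L position)
n=4: L (options 2(W), 3(W) are all W)
n=5: W (go to 4, an L position)
n=6: W (go to 4, an L position)
n=7: L (sole option 6(W) is W)
n=8: W (go to 4, an L position)
n=9: L (options 3(W), 6(W), 8(W) are all W)
n=10: W (go to 9, an L position)
n=11: L (sole option 10(W) is W)
n=12: W (go to 4, an L position)
n=13: L (sole option 12(W) is W)
n=14: W (go to 7, an L position)
n=15: L (options 5(W), 10(W), 12(W), 14(W) are all W)
n=16: W (go to 15, an L position)
n=17: L (sole option 16(W) is W)
n=18: W (go to 9, an L position)
n=19: L (sole option 18(W) is W)
n=20: W (go to 15, an L position)
n=21: W (go to 7, an L position)
n=22: W (go to 11, an L position)
n=23: L (sole option 22(W) is W)
n=24: W (go to 23, an L position)
n=25: L (options 20(W), 24(W) are all W)
n=26: W (go to 13, an L position)
n=27: W (go to 9, an L position)
n=28: L (options 14(W), 21(W), 24(W), 26(W), 27(W) are all W)
n=29: W (go to 28, an L position)
n=30: W (go to 15, an L position)
n=31: L (sole option 30(W) is W)
n=32: W (go to 28, an L position)
n=33: W (go to 11, an L position)
n=34: W (go to 17, an L position)
n=35: W (go to 28, an L position)
n=36: L (options 12(W), 18(W), 24(W), 27(W), 30(W), 32(W), 33(W), 34(W), 35(W) are all W)
n=37: W (go to 36, an L position)
From 37, the L positions reachable in one move are: 36.

Move to 36.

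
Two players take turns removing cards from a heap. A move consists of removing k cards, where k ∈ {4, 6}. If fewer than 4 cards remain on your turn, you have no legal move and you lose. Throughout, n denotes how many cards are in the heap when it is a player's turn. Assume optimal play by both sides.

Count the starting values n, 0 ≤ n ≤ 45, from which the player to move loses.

20

Build the W/L table. Terminal = L. A non-terminal position is W if it has a move to some L; otherwise it is L.
n=0: no move → L
n=1: no move → L
n=2: no move → L
n=3: no move → L
n=4: can move to 0, which is L ⇒ W
n=5: can move to 1, which is L ⇒ W
n=6: can move to 2, which is L ⇒ W
n=7: can move to 3, which is L ⇒ W
n=8: can move to 2, which is L ⇒ W
n=9: can move to 3, which is L ⇒ W
n=10: moves to 6(W), 4(W); every one is W ⇒ L
n=11: moves to 7(W), 5(W); every one is W ⇒ L
n=12: moves to 8(W), 6(W); every one is W ⇒ L
n=13: moves to 9(W), 7(W); every one is W ⇒ L
n=14: can move to 10, which is L ⇒ W
n=15: can move to 11, which is L ⇒ W
n=16: can move to 12, which is L ⇒ W
n=17: can move to 13, which is L ⇒ W
n=18: can move to 12, which is L ⇒ W
n=19: can move to 13, which is L ⇒ W
n=20: moves to 16(W), 14(W); every one is W ⇒ L
n=21: moves to 17(W), 15(W); every one is W ⇒ L
n=22: moves to 18(W), 16(W); every one is W ⇒ L
n=23: moves to 19(W), 17(W); every one is W ⇒ L
n=24: can move to 20, which is L ⇒ W
n=25: can move to 21, which is L ⇒ W
n=26: can move to 22, which is L ⇒ W
n=27: can move to 23, which is L ⇒ W
n=28: can move to 22, which is L ⇒ W
n=29: can move to 23, which is L ⇒ W
n=30: moves to 26(W), 24(W); every one is W ⇒ L
n=31: moves to 27(W), 25(W); every one is W ⇒ L
n=32: moves to 28(W), 26(W); every one is W ⇒ L
n=33: moves to 29(W), 27(W); every one is W ⇒ L
n=34: can move to 30, which is L ⇒ W
n=35: can move to 31, which is L ⇒ W
n=36: can move to 32, which is L ⇒ W
n=37: can move to 33, which is L ⇒ W
n=38: can move to 32, which is L ⇒ W
n=39: can move to 33, which is L ⇒ W
n=40: moves to 36(W), 34(W); every one is W ⇒ L
n=41: moves to 37(W), 35(W); every one is W ⇒ L
n=42: moves to 38(W), 36(W); every one is W ⇒ L
n=43: moves to 39(W), 37(W); every one is W ⇒ L
n=44: can move to 40, which is L ⇒ W
n=45: can move to 41, which is L ⇒ W
L entries with 0 ≤ n ≤ 45: n = 0, 1, 2, 3, 10, 11, 12, 13, 20, 21, 22, 23, 30, 31, 32, 33, 40, 41, 42, 43; that makes 20.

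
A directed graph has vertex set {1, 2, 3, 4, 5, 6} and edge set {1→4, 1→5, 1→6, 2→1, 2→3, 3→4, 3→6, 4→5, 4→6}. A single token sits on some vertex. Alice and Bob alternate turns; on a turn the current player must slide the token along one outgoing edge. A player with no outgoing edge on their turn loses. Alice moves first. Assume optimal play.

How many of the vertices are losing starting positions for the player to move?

3

Work bottom-up. With no move the player to move loses. Otherwise the position is W if at least one move leads to an L position for the opponent, and L if every move leads to a W.
Every edge goes from a vertex to one that appears earlier in the order 5, 6, 4, 3, 1, 2, so processing vertices in that order labels each vertex after all of its successors.
5: no outgoing edge → L
6: no outgoing edge → L
4: reaches L-position 6 → W
3: reaches L-position 6 → W
1: reaches L-position 6 → W
2: only reaches 1(W), 3(W), all W → L
The L vertices are 2, 5, 6; that is 3 in all.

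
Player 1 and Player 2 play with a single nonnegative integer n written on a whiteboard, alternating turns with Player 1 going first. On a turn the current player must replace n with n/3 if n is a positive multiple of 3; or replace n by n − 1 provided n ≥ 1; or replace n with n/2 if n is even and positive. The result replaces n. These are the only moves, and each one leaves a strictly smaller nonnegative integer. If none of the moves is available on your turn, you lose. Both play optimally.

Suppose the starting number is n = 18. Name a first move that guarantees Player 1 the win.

Compute win/loss labels from the base case upward. A position with no move is L. Any other position is W if it can reach an L in one move, else L.
n=0: no move → L
n=1: can move to 0, which is L ⇒ W
n=2: the only move is to 1(W), a W ⇒ L
n=3: can move to 2, which is L ⇒ W
n=4: can move to 2, which is L ⇒ W
n=5: the only move is to 4(W), a W ⇒ L
n=6: can move to 2, which is L ⇒ W
n=7: the only move is to 6(W), a W ⇒ L
n=8: can move to 7, which is L ⇒ W
n=9: moves to 3(W), 8(W); every one is W ⇒ L
n=10: can move to 5, which is L ⇒ W
n=11: the only move is to 10(W), a W ⇒ L
n=12: can move to 11, which is L ⇒ W
n=13: the only move is to 12(W), a W ⇒ L
n=14: can move to 7, which is L ⇒ W
n=15: can move to 5, which is L ⇒ W
n=16: moves to 8(W), 15(W); every one is W ⇒ L
n=17: can move to 16, which is L ⇒ W
n=18: can move to 9, which is L ⇒ W
From 18, the L positions reachable in one move are: 9.

Move to 9.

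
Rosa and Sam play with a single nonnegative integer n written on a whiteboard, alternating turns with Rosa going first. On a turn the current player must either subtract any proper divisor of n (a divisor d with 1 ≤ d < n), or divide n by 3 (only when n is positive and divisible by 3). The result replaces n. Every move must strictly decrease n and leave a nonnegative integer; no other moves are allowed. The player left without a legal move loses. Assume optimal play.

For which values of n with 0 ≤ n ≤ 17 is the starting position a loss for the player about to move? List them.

Build the W/L table. Terminal = L. A non-terminal position is W if it has a move to some L; otherwise it is L.
n=0: no move → L
n=1: no move → L
n=2: →1(L), so W
n=3: →1(L), so W
n=4: →2(W), 3(W) — all W, so L
n=5: →4(L), so W
n=6: →4(L), so W
n=7: →6(W) only, which is W, so L
n=8: →4(L), so W
n=9: →3(W), 6(W), 8(W) — all W, so L
n=10: →9(L), so W
n=11: →10(W) only, which is W, so L
n=12: →4(L), so W
n=13: →12(W) only, which is W, so L
n=14: →7(L), so W
n=15: →5(W), 10(W), 12(W), 14(W) — all W, so L
n=16: →15(L), so W
n=17: →16(W) only, which is W, so L
Reading off the rows marked L gives the requested list; there are 9 such values of n.

0, 1, 4, 7, 9, 11, 13, 15, 17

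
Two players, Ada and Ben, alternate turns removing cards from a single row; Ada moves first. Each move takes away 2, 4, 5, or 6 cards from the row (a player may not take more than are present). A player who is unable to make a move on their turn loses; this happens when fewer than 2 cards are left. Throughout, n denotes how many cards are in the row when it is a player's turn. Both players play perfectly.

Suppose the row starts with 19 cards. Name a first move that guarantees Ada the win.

Build the W/L table. Terminal = L. A non-terminal position is W if it has a move to some L; otherwise it is L.
n=0: no move → L
n=1: no move → L
n=2: W (go to 0, an L position)
n=3: W (go to 1, an L position)
n=4: W (go to 0, an L position)
n=5: W (go to 1, an L position)
n=6: W (go to 1, an L position)
n=7: W (go to 1, an L position)
n=8: L (options 6(W), 4(W), 3(W), 2(W) are all W)
n=9: L (options 7(W), 5(W), 4(W), 3(W) are all W)
n=10: W (go to 8, an L position)
n=11: W (go to 9, an L position)
n=12: W (go to 8, an L position)
n=13: W (go to 9, an L position)
n=14: W (go to 9, an L position)
n=15: W (go to 9, an L position)
n=16: L (options 14(W), 12(W), 11(W), 10(W) are all W)
n=17: L (options 15(W), 13(W), 12(W), 11(W) are all W)
n=18: W (go to 16, an L position)
n=19: W (go to 17, an L position)
From 19, the L positions reachable in one move are: 17.

Remove 2, leaving 17.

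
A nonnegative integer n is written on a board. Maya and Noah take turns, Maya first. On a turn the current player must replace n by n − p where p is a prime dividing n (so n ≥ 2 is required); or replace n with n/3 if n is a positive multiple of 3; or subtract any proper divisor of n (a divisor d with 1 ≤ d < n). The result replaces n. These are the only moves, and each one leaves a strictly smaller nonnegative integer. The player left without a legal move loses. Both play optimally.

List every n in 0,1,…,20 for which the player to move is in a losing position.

0, 1, 4, 9, 14, 20

Work bottom-up. With no move the player to move loses. Otherwise the position is W if at least one move leads to an L position for the opponent, and L if every move leads to a W.
n=0: no move → L
n=1: no move → L
n=2: can move to 0, which is L ⇒ W
n=3: can move to 0, which is L ⇒ W
n=4: moves to 2(W), 3(W); every one is W ⇒ L
n=5: can move to 0, which is L ⇒ W
n=6: can move to 4, which is L ⇒ W
n=7: can move to 0, which is L ⇒ W
n=8: can move to 4, which is L ⇒ W
n=9: moves to 3(W), 6(W), 8(W); every one is W ⇒ L
n=10: can move to 9, which is L ⇒ W
n=11: can move to 0, which is L ⇒ W
n=12: can move to 4, which is L ⇒ W
n=13: can move to 0, which is L ⇒ W
n=14: moves to 7(W), 12(W), 13(W); every one is W ⇒ L
n=15: can move to 14, which is L ⇒ W
n=16: can move to 14, which is L ⇒ W
n=17: can move to 0, which is L ⇒ W
n=18: can move to 9, which is L ⇒ W
n=19: can move to 0, which is L ⇒ W
n=20: moves to 10(W), 15(W), 16(W), 18(W), 19(W); every one is W ⇒ L
Reading off the rows marked L gives the requested list; there are 6 such values of n.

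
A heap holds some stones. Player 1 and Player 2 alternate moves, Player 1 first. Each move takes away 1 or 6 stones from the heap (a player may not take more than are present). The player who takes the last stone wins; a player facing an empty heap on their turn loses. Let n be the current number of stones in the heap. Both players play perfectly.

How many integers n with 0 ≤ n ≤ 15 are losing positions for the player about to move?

Positions with no move are L. A position that does have a move is losing for the player to move precisely when every available move leads to a winning position for the opponent. Fill in the labels:
n=0: no move → L
n=1: →0(L), so W
n=2: →1(W) only, which is W, so L
n=3: →2(L), so W
n=4: →3(W) only, which is W, so L
n=5: →4(L), so W
n=6: →0(L), so W
n=7: →6(W), 1(W) — all W, so L
n=8: →7(L), so W
n=9: →8(W), 3(W) — all W, so L
n=10: →9(L), so W
n=11: →10(W), 5(W) — all W, so L
n=12: →11(L), so W
n=13: →7(L), so W
n=14: →13(W), 8(W) — all W, so L
n=15: →14(L), so W
L entries with 0 ≤ n ≤ 15: n = 0, 2, 4, 7, 9, 11, 14; that makes 7.

7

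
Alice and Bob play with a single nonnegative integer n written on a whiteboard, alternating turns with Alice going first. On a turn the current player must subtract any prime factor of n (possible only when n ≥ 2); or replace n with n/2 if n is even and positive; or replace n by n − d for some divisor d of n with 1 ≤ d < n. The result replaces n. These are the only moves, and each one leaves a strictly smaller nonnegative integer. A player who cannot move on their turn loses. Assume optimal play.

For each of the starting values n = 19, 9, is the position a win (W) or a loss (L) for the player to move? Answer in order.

Work bottom-up. With no move the player to move loses. Otherwise the position is W if at least one move leads to an L position for the opponent, and L if every move leads to a W.
n=0: no move → L
n=1: no move → L
n=2: W (go to 0, an L position)
n=3: W (go to 0, an L position)
n=4: L (options 2(W), 3(W) are all W)
n=5: W (go to 0, an L position)
n=6: W (go to 4, an L position)
n=7: W (go to 0, an L position)
n=8: W (go to 4, an L position)
n=9: L (options 6(W), 8(W) are all W)
n=10: W (go to 9, an L position)
n=11: W (go to 0, an L position)
n=12: W (go to 9, an L position)
n=13: W (go to 0, an L position)
n=14: L (options 7(W), 12(W), 13(W) are all W)
n=15: W (go to 14, an L position)
n=16: W (go to 14, an L position)
n=17: W (go to 0, an L position)
n=18: W (go to 9, an L position)
n=19: W (go to 0, an L position)

19: W, 9: L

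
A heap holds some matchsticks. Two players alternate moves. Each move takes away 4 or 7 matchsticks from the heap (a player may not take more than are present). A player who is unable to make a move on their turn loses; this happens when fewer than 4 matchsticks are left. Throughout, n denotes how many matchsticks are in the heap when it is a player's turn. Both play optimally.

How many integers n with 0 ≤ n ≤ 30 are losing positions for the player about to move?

12

Positions with no move are L. A position that does have a move is losing for the player to move precisely when every available move leads to a winning position for the opponent. Fill in the labels:
n=0: no move → L
n=1: no move → L
n=2: no move → L
n=3: no move → L
n=4: can move to 0, which is L ⇒ W
n=5: can move to 1, which is L ⇒ W
n=6: can move to 2, which is L ⇒ W
n=7: can move to 3, which is L ⇒ W
n=8: can move to 1, which is L ⇒ W
n=9: can move to 2, which is L ⇒ W
n=10: can move to 3, which is L ⇒ W
n=11: moves to 7(W), 4(W); every one is W ⇒ L
n=12: moves to 8(W), 5(W); every one is W ⇒ L
n=13: moves to 9(W), 6(W); every one is W ⇒ L
n=14: moves to 10(W), 7(W); every one is W ⇒ L
n=15: can move to 11, which is L ⇒ W
n=16: can move to 12, which is L ⇒ W
n=17: can move to 13, which is L ⇒ W
n=18: can move to 14, which is L ⇒ W
n=19: can move to 12, which is L ⇒ W
n=20: can move to 13, which is L ⇒ W
n=21: can move to 14, which is L ⇒ W
n=22: moves to 18(W), 15(W); every one is W ⇒ L
n=23: moves to 19(W), 16(W); every one is W ⇒ L
n=24: moves to 20(W), 17(W); every one is W ⇒ L
n=25: moves to 21(W), 18(W); every one is W ⇒ L
n=26: can move to 22, which is L ⇒ W
n=27: can move to 23, which is L ⇒ W
n=28: can move to 24, which is L ⇒ W
n=29: can move to 25, which is L ⇒ W
n=30: can move to 23, which is L ⇒ W
L entries with 0 ≤ n ≤ 30: n = 0, 1, 2, 3, 11, 12, 13, 14, 22, 23, 24, 25; that makes 12.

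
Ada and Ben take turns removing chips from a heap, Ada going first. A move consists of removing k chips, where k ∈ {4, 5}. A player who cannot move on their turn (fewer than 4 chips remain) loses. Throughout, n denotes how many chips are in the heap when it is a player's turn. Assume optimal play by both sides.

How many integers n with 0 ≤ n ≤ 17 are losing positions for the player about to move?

Compute win/loss labels from the base case upward. A position with no move is L. Any other position is W if it can reach an L in one move, else L.
n=0: no move → L
n=1: no move → L
n=2: no move → L
n=3: no move → L
n=4: →0(L), so W
n=5: →1(L), so W
n=6: →2(L), so W
n=7: →3(L), so W
n=8: →3(L), so W
n=9: →5(W), 4(W) — all W, so L
n=10: →6(W), 5(W) — all W, so L
n=11: →7(W), 6(W) — all W, so L
n=12: →8(W), 7(W) — all W, so L
n=13: →9(L), so W
n=14: →10(L), so W
n=15: →11(L), so W
n=16: →12(L), so W
n=17: →12(L), so W
L entries with 0 ≤ n ≤ 17: n = 0, 1, 2, 3, 9, 10, 11, 12; that makes 8.

8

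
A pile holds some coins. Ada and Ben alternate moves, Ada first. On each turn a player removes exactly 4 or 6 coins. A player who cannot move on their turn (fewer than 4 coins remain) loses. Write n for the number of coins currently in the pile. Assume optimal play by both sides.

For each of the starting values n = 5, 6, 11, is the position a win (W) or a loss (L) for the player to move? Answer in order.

Work bottom-up. With no move the player to move loses. Otherwise the position is W if at least one move leads to an L position for the opponent, and L if every move leads to a W.
n=0: no move → L
n=1: no move → L
n=2: no move → L
n=3: no move → L
n=4: W (go to 0, an L position)
n=5: W (go to 1, an L position)
n=6: W (go to 2, an L position)
n=7: W (go to 3, an L position)
n=8: W (go to 2, an L position)
n=9: W (go to 3, an L position)
n=10: L (options 6(W), 4(W) are all W)
n=11: L (options 7(W), 5(W) are all W)

5: W, 6: W, 11: L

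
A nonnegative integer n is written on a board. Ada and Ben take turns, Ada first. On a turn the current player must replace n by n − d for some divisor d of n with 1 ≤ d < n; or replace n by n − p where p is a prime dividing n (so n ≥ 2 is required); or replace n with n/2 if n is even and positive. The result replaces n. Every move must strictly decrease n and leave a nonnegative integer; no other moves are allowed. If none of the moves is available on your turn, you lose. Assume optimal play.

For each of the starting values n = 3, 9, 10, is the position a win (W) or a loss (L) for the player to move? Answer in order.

3: W, 9: L, 10: W

Work bottom-up. With no move the player to move loses. Otherwise the position is W if at least one move leads to an L position for the opponent, and L if every move leads to a W.
n=0: no move → L
n=1: no move → L
n=2: W (go to 0, an L position)
n=3: W (go to 0, an L position)
n=4: L (options 2(W), 3(W) are all W)
n=5: W (go to 0, an L position)
n=6: W (go to 4, an L position)
n=7: W (go to 0, an L position)
n=8: W (go to 4, an L position)
n=9: L (options 6(W), 8(W) are all W)
n=10: W (go to 9, an L position)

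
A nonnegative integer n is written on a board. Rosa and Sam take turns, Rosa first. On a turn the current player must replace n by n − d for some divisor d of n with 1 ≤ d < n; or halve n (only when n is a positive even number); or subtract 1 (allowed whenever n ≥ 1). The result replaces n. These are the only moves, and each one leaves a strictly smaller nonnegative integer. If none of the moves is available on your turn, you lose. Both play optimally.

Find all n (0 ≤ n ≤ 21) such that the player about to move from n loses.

0, 2, 5, 7, 9, 11, 13, 15, 17, 19, 21

Work bottom-up. With no move the player to move loses. Otherwise the position is W if at least one move leads to an L position for the opponent, and L if every move leads to a W.
n=0: no move → L
n=1: can move to 0, which is L ⇒ W
n=2: the only move is to 1(W), a W ⇒ L
n=3: can move to 2, which is L ⇒ W
n=4: can move to 2, which is L ⇒ W
n=5: the only move is to 4(W), a W ⇒ L
n=6: can move to 5, which is L ⇒ W
n=7: the only move is to 6(W), a W ⇒ L
n=8: can move to 7, which is L ⇒ W
n=9: moves to 6(W), 8(W); every one is W ⇒ L
n=10: can move to 5, which is L ⇒ W
n=11: the only move is to 10(W), a W ⇒ L
n=12: can move to 9, which is L ⇒ W
n=13: the only move is to 12(W), a W ⇒ L
n=14: can move to 7, which is L ⇒ W
n=15: moves to 10(W), 12(W), 14(W); every one is W ⇒ L
n=16: can move to 15, which is L ⇒ W
n=17: the only move is to 16(W), a W ⇒ L
n=18: can move to 9, which is L ⇒ W
n=19: the only move is to 18(W), a W ⇒ L
n=20: can move to 15, which is L ⇒ W
n=21: moves to 14(W), 18(W), 20(W); every one is W ⇒ L
The losing starting values of n are exactly the entries labelled L in this table (11 of them).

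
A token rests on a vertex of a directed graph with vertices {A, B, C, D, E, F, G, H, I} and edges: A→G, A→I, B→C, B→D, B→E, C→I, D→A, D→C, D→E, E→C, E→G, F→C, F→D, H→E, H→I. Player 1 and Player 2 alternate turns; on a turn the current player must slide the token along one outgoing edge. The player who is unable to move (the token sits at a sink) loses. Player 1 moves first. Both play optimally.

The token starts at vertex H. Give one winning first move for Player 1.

Classify positions by backward induction: terminal positions (no move available) are L. From any other position, the mover wins iff some move reaches an L.
Every edge goes from a vertex to one that appears earlier in the order I, G, C, A, E, D, F, H, B, so processing vertices in that order labels each vertex after all of its successors.
I: no outgoing edge → L
G: no outgoing edge → L
C: can move to I, which is L ⇒ W
A: can move to G, which is L ⇒ W
E: can move to G, which is L ⇒ W
D: moves to E(W), A(W), C(W); every one is W ⇒ L
F: can move to D, which is L ⇒ W
H: can move to I, which is L ⇒ W
B: can move to D, which is L ⇒ W
From H, the L positions reachable in one move are: I.

Move to I.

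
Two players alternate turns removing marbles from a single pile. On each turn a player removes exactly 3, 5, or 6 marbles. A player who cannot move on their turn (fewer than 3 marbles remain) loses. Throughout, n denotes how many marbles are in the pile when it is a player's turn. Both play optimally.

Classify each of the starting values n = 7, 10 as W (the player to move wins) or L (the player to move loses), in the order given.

7: W, 10: L

Classify positions by backward induction: terminal positions (no move available) are L. From any other position, the mover wins iff some move reaches an L.
n=0: no move → L
n=1: no move → L
n=2: no move → L
n=3: →0(L), so W
n=4: →1(L), so W
n=5: →2(L), so W
n=6: →1(L), so W
n=7: →2(L), so W
n=8: →2(L), so W
n=9: →6(W), 4(W), 3(W) — all W, so L
n=10: →7(W), 5(W), 4(W) — all W, so L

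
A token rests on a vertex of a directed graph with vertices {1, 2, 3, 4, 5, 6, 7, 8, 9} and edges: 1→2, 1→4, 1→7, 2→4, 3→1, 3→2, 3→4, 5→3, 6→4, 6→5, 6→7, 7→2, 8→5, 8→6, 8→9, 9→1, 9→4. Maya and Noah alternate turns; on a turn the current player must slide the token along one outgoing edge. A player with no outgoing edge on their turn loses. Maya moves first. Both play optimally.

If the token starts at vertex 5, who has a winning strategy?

Noah wins.

Positions with no move are L. A position that does have a move is losing for the player to move precisely when every available move leads to a winning position for the opponent. Fill in the labels:
Every edge goes from a vertex to one that appears earlier in the order 4, 2, 7, 1, 3, 9, 5, 6, 8, so processing vertices in that order labels each vertex after all of its successors.
4: no outgoing edge → L
2: →4(L), so W
7: →2(W) only, which is W, so L
1: →7(L), so W
3: →4(L), so W
9: →4(L), so W
5: →3(W) only, which is W, so L
6: →5(L), so W
8: →5(L), so W
Every move from 5 reaches a W position, so the mover loses.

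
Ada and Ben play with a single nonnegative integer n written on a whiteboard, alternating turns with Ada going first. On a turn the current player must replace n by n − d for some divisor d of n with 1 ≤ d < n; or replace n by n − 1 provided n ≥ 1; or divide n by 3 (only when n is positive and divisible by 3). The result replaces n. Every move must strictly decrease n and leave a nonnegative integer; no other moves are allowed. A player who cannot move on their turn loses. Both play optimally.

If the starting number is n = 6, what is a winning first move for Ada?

Positions with no move are L. A position that does have a move is losing for the player to move precisely when every available move leads to a winning position for the opponent. Fill in the labels:
n=0: no move → L
n=1: W (go to 0, an L position)
n=2: L (sole option 1(W) is W)
n=3: W (go to 2, an L position)
n=4: W (go to 2, an L position)
n=5: L (sole option 4(W) is W)
n=6: W (go to 2, an L position)
From 6, the L positions reachable in one move are: 2, 5. Any move reaching one of these is winning.

Move to 2.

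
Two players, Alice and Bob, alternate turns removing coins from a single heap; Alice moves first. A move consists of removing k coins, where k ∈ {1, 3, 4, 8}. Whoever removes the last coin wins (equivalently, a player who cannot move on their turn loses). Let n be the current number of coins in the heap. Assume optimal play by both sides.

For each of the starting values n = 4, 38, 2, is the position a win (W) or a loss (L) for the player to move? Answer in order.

4: W, 38: W, 2: L

Compute win/loss labels from the base case upward. A position with no move is L. Any other position is W if it can reach an L in one move, else L.
n=0: no move → L
n=1: can move to 0, which is L ⇒ W
n=2: the only move is to 1(W), a W ⇒ L
n=3: can move to 2, which is L ⇒ W
n=4: can move to 0, which is L ⇒ W
n=5: can move to 2, which is L ⇒ W
n=6: can move to 2, which is L ⇒ W
n=7: moves to 6(W), 4(W), 3(W); every one is W ⇒ L
n=8: can move to 7, which is L ⇒ W
n=9: moves to 8(W), 6(W), 5(W), 1(W); every one is W ⇒ L
n=10: can move to 9, which is L ⇒ W
n=11: can move to 7, which is L ⇒ W
n=12: can move to 9, which is L ⇒ W
n=13: can move to 9, which is L ⇒ W
n=14: moves to 13(W), 11(W), 10(W), 6(W); every one is W ⇒ L
n=15: can move to 14, which is L ⇒ W
n=16: moves to 15(W), 13(W), 12(W), 8(W); every one is W ⇒ L
n=17: can move to 16, which is L ⇒ W
n=18: can move to 14, which is L ⇒ W
n=19: can move to 16, which is L ⇒ W
n=20: can move to 16, which is L ⇒ W
n=21: moves to 20(W), 18(W), 17(W), 13(W); every one is W ⇒ L
n=22: can move to 21, which is L ⇒ W
n=23: moves to 22(W), 20(W), 19(W), 15(W); every one is W ⇒ L
n=24: can move to 23, which is L ⇒ W
n=25: can move to 21, which is L ⇒ W
n=26: can move to 23, which is L ⇒ W
n=27: can move to 23, which is L ⇒ W
n=28: moves to 27(W), 25(W), 24(W), 20(W); every one is W ⇒ L
n=29: can move to 28, which is L ⇒ W
n=30: moves to 29(W), 27(W), 26(W), 22(W); every one is W ⇒ L
n=31: can move to 30, which is L ⇒ W
n=32: can move to 28, which is L ⇒ W
n=33: can move to 30, which is L ⇒ W
n=34: can move to 30, which is L ⇒ W
n=35: moves to 34(W), 32(W), 31(W), 27(W); every one is W ⇒ L
n=36: can move to 35, which is L ⇒ W
n=37: moves to 36(W), 34(W), 33(W), 29(W); every one is W ⇒ L
n=38: can move to 37, which is L ⇒ W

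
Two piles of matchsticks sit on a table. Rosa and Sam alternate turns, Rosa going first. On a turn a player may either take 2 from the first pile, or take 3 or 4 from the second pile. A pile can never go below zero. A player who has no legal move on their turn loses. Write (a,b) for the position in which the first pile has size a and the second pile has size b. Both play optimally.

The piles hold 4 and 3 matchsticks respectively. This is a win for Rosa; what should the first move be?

Compute win/loss labels from the base case upward. A position with no move is L. Any other position is W if it can reach an L in one move, else L.
No move ever increases a pile, so every position that can arise here has a ≤ 4 and b ≤ 3; it is enough to label the cells with 0 ≤ a ≤ 4 and 0 ≤ b ≤ 3.
Every move lowers a or b (never raises either), so fill the grid row by row in increasing a, and left to right within a row: each cell's successors are then already labelled.
      b=0  b=1  b=2  b=3
a=0:    L    L    L    W
a=1:    L    L    L    W
a=2:    W    W    W    L
a=3:    W    W    W    L
a=4:    L    L    L    W
Cells with no legal move (terminal, hence L): (0,0), (0,1), (0,2), (1,0), (1,1), (1,2).
The remaining L cells, each justified by listing all of its moves:
(2,3): L (options (0,3)(W), (2,0)(W) are all W)
(3,3): L (options (1,3)(W), (3,0)(W) are all W)
(4,0): L (sole option (2,0)(W) is W)
(4,1): L (sole option (2,1)(W) is W)
(4,2): L (sole option (2,2)(W) is W)
Every other cell has at least one move into one of the L cells above, so it is W.
From (4,3), the L positions reachable in one move are: (2,3), (4,0). Any move reaching one of these is winning.

Move to (2,3).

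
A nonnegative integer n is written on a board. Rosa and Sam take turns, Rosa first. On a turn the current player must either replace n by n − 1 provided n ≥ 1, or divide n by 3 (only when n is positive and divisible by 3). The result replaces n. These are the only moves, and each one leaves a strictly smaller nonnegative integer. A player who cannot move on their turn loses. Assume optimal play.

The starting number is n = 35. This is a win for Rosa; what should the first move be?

Move to 34.

Classify positions by backward induction: terminal positions (no move available) are L. From any other position, the mover wins iff some move reaches an L.
n=0: no move → L
n=1: W (go to 0, an L position)
n=2: L (sole option 1(W) is W)
n=3: W (go to 2, an L position)
n=4: L (sole option 3(W) is W)
n=5: W (go to 4, an L position)
n=6: W (go to 2, an L position)
n=7: L (sole option 6(W) is W)
n=8: W (go to 7, an L position)
n=9: L (options 3(W), 8(W) are all W)
n=10: W (go to 9, an L position)
n=11: L (sole option 10(W) is W)
n=12: W (go to 4, an L position)
n=13: L (sole option 12(W) is W)
n=14: W (go to 13, an L position)
n=15: L (options 5(W), 14(W) are all W)
n=16: W (go to 15, an L position)
n=17: L (sole option 16(W) is W)
n=18: W (go to 17, an L position)
n=19: L (sole option 18(W) is W)
n=20: W (go to 19, an L position)
n=21: W (go to 7, an L position)
n=22: L (sole option 21(W) is W)
n=23: W (go to 22, an L position)
n=24: L (options 8(W), 23(W) are all W)
n=25: W (go to 24, an L position)
n=26: L (sole option 25(W) is W)
n=27: W (go to 9, an L position)
n=28: L (sole option 27(W) is W)
n=29: W (go to 28, an L position)
n=30: L (options 10(W), 29(W) are all W)
n=31: W (go to 30, an L position)
n=32: L (sole option 31(W) is W)
n=33: W (go to 11, an L position)
n=34: L (sole option 33(W) is W)
n=35: W (go to 34, an L position)
From 35, the L positions reachable in one move are: 34.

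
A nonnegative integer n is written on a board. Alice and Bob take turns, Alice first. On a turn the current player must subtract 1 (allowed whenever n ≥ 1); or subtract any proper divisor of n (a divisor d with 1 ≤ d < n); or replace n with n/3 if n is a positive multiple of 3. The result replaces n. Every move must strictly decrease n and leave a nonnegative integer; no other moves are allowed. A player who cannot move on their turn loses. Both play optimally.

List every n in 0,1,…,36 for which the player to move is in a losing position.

0, 2, 5, 7, 9, 11, 13, 16, 19, 23, 25, 28, 31, 34

Compute win/loss labels from the base case upward. A position with no move is L. Any other position is W if it can reach an L in one move, else L.
n=0: no move → L
n=1: →0(L), so W
n=2: →1(W) only, which is W, so L
n=3: →2(L), so W
n=4: →2(L), so W
n=5: →4(W) only, which is W, so L
n=6: →2(L), so W
n=7: →6(W) only, which is W, so L
n=8: →7(L), so W
n=9: →3(W), 6(W), 8(W) — all W, so L
n=10: →5(L), so W
n=11: →10(W) only, which is W, so L
n=12: →9(L), so W
n=13: →12(W) only, which is W, so L
n=14: →7(L), so W
n=15: →5(L), so W
n=16: →8(W), 12(W), 14(W), 15(W) — all W, so L
n=17: →16(L), so W
n=18: →9(L), so W
n=19: →18(W) only, which is W, so L
n=20: →16(L), so W
n=21: →7(L), so W
n=22: →11(L), so W
n=23: →22(W) only, which is W, so L
n=24: →16(L), so W
n=25: →20(W), 24(W) — all W, so L
n=26: →13(L), so W
n=27: →9(L), so W
n=28: →14(W), 21(W), 24(W), 26(W), 27(W) — all W, so L
n=29: →28(L), so W
n=30: →25(L), so W
n=31: →30(W) only, which is W, so L
n=32: →16(L), so W
n=33: →11(L), so W
n=34: →17(W), 32(W), 33(W) — all W, so L
n=35: →28(L), so W
n=36: →34(L), so W
Reading off the rows marked L gives the requested list; there are 14 such values of n.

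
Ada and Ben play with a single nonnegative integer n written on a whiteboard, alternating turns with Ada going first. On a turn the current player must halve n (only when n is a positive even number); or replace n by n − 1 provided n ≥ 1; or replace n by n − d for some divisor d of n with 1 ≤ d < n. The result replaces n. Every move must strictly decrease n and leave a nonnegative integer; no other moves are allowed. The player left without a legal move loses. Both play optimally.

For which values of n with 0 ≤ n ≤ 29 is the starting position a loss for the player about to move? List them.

Classify positions by backward induction: terminal positions (no move available) are L. From any other position, the mover wins iff some move reaches an L.
n=0: no move → L
n=1: W (go to 0, an L position)
n=2: L (sole option 1(W) is W)
n=3: W (go to 2, an L position)
n=4: W (go to 2, an L position)
n=5: L (sole option 4(W) is W)
n=6: W (go to 5, an L position)
n=7: L (sole option 6(W) is W)
n=8: W (go to 7, an L position)
n=9: L (options 6(W), 8(W) are all W)
n=10: W (go to 5, an L position)
n=11: L (sole option 10(W) is W)
n=12: W (go to 9, an L position)
n=13: L (sole option 12(W) is W)
n=14: W (go to 7, an L position)
n=15: L (options 10(W), 12(W), 14(W) are all W)
n=16: W (go to 15, an L position)
n=17: L (sole option 16(W) is W)
n=18: W (go to 9, an L position)
n=19: L (sole option 18(W) is W)
n=20: W (go to 15, an L position)
n=21: L (options 14(W), 18(W), 20(W) are all W)
n=22: W (go to 11, an L position)
n=23: L (sole option 22(W) is W)
n=24: W (go to 21, an L position)
n=25: L (options 20(W), 24(W) are all W)
n=26: W (go to 13, an L position)
n=27: L (options 18(W), 24(W), 26(W) are all W)
n=28: W (go to 21, an L position)
n=29: L (sole option 28(W) is W)
The losing starting values of n are exactly the entries labelled L in this table (15 of them).

0, 2, 5, 7, 9, 11, 13, 15, 17, 19, 21, 23, 25, 27, 29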